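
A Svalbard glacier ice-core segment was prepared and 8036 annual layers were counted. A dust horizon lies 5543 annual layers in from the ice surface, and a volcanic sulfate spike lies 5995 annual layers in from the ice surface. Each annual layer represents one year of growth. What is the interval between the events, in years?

Separation: 5995 − 5543 = 452 annual layers.
One annual layer per year makes the interval 452 years.

452 yr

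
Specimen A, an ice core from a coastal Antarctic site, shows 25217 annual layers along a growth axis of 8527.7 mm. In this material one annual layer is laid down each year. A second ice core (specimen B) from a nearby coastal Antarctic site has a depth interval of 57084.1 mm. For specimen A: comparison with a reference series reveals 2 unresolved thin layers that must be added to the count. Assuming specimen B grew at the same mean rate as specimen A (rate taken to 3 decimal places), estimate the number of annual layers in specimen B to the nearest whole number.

Specimen A: correcting the raw count gives 25217 + 2 = 25219 true annual layers.
A: Mean rate = 8527.7 mm / 25219 years ≈ 0.338 mm/yr.
B spans 57084.1 / 0.338 = 168887.87 years ≈ 168888 annual layers.

168888 annual layers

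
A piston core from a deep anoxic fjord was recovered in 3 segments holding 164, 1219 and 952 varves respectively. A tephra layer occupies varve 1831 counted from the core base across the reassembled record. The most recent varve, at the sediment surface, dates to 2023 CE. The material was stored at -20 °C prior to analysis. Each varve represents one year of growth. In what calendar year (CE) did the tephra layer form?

Total varves = 164 + 1219 + 952 = 2335.
Between varve 1831 and the sediment surface there are 2335 − 1831 = 504 varves.
The varve at the sediment surface is 2023 CE, so the tephra layer dates to 2023 − 504 = 1519 CE.

1519 CE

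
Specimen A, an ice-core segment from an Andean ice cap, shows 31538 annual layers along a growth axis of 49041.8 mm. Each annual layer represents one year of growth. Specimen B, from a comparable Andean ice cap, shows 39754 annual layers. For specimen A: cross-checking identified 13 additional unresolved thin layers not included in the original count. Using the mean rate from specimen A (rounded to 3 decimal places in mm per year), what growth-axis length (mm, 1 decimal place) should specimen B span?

Specimen A: after corrections the count is 31538 + 13 = 31551 annual layers.
A: Extension rate ≈ 49041.8 / 31551 = 1.554 mm/year.
B's length ≈ 1.554 × 39754 = 61777.7 mm.

61777.7 mm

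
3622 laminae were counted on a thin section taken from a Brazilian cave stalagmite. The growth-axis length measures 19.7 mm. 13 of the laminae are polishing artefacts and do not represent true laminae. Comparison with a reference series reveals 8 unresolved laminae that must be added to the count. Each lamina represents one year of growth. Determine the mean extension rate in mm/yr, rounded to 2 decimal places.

0.01 mm/yr

True lamina count = 3622 − 13 + 8 = 3617.
Extension rate ≈ 19.7 / 3617 = 0.01 mm/yr.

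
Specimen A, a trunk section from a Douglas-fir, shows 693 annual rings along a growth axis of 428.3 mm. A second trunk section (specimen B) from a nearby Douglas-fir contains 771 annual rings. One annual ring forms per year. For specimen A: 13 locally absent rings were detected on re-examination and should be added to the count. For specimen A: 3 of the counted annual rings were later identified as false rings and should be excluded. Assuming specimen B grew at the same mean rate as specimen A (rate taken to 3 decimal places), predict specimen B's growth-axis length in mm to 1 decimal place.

Specimen A: adjusted count: 693 − 3 + 13 = 703 annual rings.
A: Extension rate ≈ 428.3 / 703 = 0.609 mm per year.
B's length ≈ 0.609 × 771 = 469.5 mm.

469.5 mm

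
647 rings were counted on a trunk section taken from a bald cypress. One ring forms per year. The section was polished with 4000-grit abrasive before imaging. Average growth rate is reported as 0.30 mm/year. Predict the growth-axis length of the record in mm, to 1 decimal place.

194.1 mm

647 years of growth are recorded.
647 years at 0.30 mm/year gives 0.30 × 647 = 194.1 mm.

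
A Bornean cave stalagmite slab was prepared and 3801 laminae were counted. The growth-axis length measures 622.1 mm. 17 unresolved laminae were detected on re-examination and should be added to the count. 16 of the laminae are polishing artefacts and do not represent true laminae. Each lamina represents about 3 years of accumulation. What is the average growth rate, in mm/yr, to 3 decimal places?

Adjusted count: 3801 − 16 + 17 = 3802 laminae.
3802 laminae at 3 years each span 3802 × 3 = 11406 years.
622.1 mm over 11406 years gives 622.1 / 11406 ≈ 0.055 mm/yr.

0.055 mm/yr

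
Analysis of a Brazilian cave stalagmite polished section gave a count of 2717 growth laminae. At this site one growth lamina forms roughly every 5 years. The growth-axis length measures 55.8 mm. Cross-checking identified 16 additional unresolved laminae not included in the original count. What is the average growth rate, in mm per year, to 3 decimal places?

0.004 mm per year

Correcting the raw count gives 2717 + 16 = 2733 true growth laminae.
Multiplying by 5 years per growth lamina: 2733 × 5 = 13665 years.
Mean rate = 55.8 mm / 13665 years ≈ 0.004 mm per year.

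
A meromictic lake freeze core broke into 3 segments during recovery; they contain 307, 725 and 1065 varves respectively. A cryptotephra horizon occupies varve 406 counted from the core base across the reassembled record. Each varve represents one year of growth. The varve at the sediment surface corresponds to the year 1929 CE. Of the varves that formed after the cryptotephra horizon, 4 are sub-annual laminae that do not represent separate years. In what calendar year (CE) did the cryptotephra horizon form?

242 CE

Total varves = 307 + 725 + 1065 = 2097.
The cryptotephra horizon sits at varve 406 from the core base, so 2097 − 406 = 1691 varves formed after it.
1691 − 4 false = 1687 true varves after the cryptotephra horizon.
The varve at the sediment surface is 1929 CE, so the cryptotephra horizon dates to 1929 − 1687 = 242 CE.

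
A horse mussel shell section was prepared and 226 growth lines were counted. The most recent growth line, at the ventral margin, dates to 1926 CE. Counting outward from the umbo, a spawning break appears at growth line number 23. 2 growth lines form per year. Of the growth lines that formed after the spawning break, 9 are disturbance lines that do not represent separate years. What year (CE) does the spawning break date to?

Between growth line 23 and the ventral margin there are 226 − 23 = 203 growth lines.
Removing the 9 false growth lines leaves 203 − 9 = 194 true growth lines beyond the spawning break.
With 2 growth lines per year, 194 / 2 = 97 years.
Counting back 97 years from 1926 CE places the spawning break in 1926 − 97 = 1829 CE.

1829 CE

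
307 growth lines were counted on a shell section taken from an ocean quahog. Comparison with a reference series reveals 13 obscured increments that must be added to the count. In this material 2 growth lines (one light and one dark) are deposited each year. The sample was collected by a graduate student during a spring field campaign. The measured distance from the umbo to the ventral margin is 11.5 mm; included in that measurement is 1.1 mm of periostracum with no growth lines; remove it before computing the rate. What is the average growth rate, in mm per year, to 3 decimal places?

Adjusted count: 307 + 13 = 320 growth lines.
With 2 growth lines per year, 320 / 2 = 160 years.
Net length = 11.5 − 1.1 = 10.4 mm.
10.4 mm over 160 years gives 10.4 / 160 ≈ 0.065 mm per year.

0.065 mm per year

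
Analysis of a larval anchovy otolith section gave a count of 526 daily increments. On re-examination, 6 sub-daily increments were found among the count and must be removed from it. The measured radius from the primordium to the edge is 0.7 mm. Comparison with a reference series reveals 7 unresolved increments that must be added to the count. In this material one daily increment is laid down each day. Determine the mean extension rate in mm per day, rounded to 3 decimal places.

Correcting the raw count gives 526 − 6 + 7 = 527 true daily increments.
0.7 mm over 527 days gives 0.7 / 527 ≈ 0.001 mm per day.

0.001 mm per day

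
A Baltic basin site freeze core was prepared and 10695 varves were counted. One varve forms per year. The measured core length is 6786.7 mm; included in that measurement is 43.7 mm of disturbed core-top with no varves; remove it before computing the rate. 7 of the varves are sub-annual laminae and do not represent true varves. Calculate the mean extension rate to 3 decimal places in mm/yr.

0.631 mm/yr

After corrections the count is 10695 − 7 = 10688 varves.
Removing the 43.7 mm offcut leaves 6786.7 − 43.7 = 6743.0 mm.
Mean rate = 6743.0 mm / 10688 years ≈ 0.631 mm/yr.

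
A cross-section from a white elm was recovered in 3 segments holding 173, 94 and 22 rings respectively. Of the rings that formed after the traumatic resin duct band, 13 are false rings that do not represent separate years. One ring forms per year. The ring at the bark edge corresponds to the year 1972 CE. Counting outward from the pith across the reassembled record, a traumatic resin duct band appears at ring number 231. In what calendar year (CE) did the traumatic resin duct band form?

1927 CE

Total rings = 173 + 94 + 22 = 289.
Between ring 231 and the bark edge there are 289 − 231 = 58 rings.
Excluding 13 false rings: 58 − 13 = 45.
1972 − 45 = 1927 CE.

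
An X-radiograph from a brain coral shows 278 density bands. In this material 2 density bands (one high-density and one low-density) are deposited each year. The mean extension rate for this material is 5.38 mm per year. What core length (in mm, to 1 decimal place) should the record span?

747.8 mm

Dividing by 2 density bands per year: 278 / 2 = 139 years.
139 years at 5.38 mm/year gives 5.38 × 139 = 747.8 mm.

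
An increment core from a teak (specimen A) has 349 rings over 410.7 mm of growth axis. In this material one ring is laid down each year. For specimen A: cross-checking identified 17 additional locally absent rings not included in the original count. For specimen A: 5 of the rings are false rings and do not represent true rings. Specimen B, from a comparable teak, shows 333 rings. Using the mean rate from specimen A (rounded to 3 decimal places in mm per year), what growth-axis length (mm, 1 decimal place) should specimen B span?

Specimen A: correcting the raw count gives 349 − 5 + 17 = 361 true rings.
A: Mean rate = 410.7 mm / 361 years ≈ 1.138 mm per year.
For B, 1.138 mm/year × 333 years = 379.0 mm.

379.0 mm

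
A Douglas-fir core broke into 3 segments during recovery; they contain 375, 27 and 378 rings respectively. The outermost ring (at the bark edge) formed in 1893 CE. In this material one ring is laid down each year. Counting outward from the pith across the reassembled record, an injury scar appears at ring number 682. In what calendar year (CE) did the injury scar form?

1795 CE

Total rings = 375 + 27 + 378 = 780.
780 − 682 = 98 rings lie beyond the injury scar toward the bark edge.
The ring at the bark edge is 1893 CE, so the injury scar dates to 1893 − 98 = 1795 CE.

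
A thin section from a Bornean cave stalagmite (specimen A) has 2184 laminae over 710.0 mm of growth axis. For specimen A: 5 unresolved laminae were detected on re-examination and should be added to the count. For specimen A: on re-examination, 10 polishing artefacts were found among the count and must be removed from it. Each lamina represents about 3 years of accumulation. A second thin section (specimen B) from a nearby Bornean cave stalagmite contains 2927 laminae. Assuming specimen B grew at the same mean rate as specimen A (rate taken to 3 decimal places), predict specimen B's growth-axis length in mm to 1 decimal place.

957.1 mm

Specimen A: adjusted count: 2184 − 10 + 5 = 2179 laminae.
Specimen A: 2179 laminae at 3 years each span 2179 × 3 = 6537 years.
A: Mean rate = 710.0 mm / 6537 years ≈ 0.109 mm per year.
Specimen B: at 3 years per lamina, 2927 × 3 = 8781 years. B's length ≈ 0.109 × 8781 = 957.1 mm.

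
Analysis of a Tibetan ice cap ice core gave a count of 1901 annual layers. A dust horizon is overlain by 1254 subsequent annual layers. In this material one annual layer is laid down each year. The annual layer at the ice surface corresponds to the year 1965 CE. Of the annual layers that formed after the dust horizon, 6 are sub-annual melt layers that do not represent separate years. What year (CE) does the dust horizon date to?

1254 annual layers formed after the dust horizon.
Excluding 6 false annual layers: 1254 − 6 = 1248.
The annual layer at the ice surface is 1965 CE, so the dust horizon dates to 1965 − 1248 = 717 CE.

717 CE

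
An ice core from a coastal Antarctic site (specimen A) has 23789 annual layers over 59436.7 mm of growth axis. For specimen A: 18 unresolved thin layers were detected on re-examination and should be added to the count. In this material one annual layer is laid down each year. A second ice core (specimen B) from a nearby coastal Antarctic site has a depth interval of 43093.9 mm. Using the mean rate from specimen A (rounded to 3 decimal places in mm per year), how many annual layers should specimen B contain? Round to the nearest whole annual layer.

17258 annual layers

Specimen A: adjusted count: 23789 + 18 = 23807 annual layers.
A: Extension rate ≈ 59436.7 / 23807 = 2.497 mm per year.
Specimen B: 43093.9 mm / 2.497 mm per year = 17258.27 years ≈ 17258 annual layers.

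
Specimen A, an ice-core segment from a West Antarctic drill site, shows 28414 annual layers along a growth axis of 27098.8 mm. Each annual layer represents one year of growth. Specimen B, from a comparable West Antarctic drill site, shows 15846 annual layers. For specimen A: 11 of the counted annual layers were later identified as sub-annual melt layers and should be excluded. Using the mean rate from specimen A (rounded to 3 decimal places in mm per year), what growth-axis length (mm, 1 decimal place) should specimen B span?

Specimen A: true annual layer count = 28414 − 11 = 28403.
A: Extension rate ≈ 27098.8 / 28403 = 0.954 mm/year.
For B, 0.954 mm/year × 15846 years = 15117.1 mm.

15117.1 mm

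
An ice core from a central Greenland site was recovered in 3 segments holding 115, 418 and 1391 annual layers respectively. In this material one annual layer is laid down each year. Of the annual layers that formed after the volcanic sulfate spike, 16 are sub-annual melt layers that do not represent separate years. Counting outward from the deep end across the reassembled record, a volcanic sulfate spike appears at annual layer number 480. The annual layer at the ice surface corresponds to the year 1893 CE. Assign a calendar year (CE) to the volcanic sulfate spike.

Total annual layers = 115 + 418 + 1391 = 1924.
1924 − 480 = 1444 annual layers lie beyond the volcanic sulfate spike toward the ice surface.
Removing the 16 false annual layers leaves 1444 − 16 = 1428 true annual layers beyond the volcanic sulfate spike.
Counting back 1428 years from 1893 CE places the volcanic sulfate spike in 1893 − 1428 = 465 CE.

465 CE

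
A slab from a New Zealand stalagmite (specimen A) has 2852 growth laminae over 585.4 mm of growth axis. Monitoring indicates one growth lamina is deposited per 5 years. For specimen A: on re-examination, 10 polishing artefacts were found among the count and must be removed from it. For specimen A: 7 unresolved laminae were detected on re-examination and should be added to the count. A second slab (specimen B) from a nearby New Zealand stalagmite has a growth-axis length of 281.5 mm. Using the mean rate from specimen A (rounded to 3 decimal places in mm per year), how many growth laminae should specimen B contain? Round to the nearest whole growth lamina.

1373 growth laminae

Specimen A: after corrections the count is 2852 − 10 + 7 = 2849 growth laminae.
Specimen A: multiplying by 5 years per growth lamina: 2849 × 5 = 14245 years.
A: Mean rate = 585.4 mm / 14245 years ≈ 0.041 mm/year.
B spans 281.5 / 0.041 = 6865.85 years; at 5 years per growth lamina that is 6865.85 / 5 ≈ 1373 growth laminae.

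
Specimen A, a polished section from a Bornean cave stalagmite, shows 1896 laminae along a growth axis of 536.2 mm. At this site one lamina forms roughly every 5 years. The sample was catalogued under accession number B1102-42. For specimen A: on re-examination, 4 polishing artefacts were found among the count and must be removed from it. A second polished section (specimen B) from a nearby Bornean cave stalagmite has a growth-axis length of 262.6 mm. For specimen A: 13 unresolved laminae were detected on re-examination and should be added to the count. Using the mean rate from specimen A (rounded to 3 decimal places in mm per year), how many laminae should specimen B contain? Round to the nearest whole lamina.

938 laminae

Specimen A: adjusted count: 1896 − 4 + 13 = 1905 laminae.
Specimen A: multiplying by 5 years per lamina: 1905 × 5 = 9525 years.
A: Extension rate ≈ 536.2 / 9525 = 0.056 mm per year.
B spans 262.6 / 0.056 = 4689.29 years; at 5 years per lamina that is 4689.29 / 5 ≈ 938 laminae.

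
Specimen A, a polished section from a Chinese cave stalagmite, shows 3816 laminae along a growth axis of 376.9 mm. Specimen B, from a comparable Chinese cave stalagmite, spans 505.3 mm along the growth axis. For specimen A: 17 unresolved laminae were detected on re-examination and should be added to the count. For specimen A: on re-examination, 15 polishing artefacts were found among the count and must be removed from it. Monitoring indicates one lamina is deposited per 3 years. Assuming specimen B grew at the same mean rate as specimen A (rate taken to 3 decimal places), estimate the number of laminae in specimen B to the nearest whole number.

Specimen A: true lamina count = 3816 − 15 + 17 = 3818.
Specimen A: multiplying by 3 years per lamina: 3818 × 3 = 11454 years.
A: Mean rate = 376.9 mm / 11454 years ≈ 0.033 mm/yr.
Specimen B: 505.3 mm / 0.033 mm per year = 15312.12 years; at 3 years per lamina that is 15312.12 / 3 ≈ 5104 laminae.

5104 laminae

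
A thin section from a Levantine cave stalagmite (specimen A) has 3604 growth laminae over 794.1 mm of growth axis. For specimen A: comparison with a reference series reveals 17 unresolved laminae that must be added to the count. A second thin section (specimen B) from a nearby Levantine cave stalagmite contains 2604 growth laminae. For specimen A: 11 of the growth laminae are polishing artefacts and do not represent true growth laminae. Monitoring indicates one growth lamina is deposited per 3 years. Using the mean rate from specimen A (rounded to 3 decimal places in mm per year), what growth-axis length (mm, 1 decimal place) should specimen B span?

Specimen A: true growth lamina count = 3604 − 11 + 17 = 3610.
Specimen A: multiplying by 3 years per growth lamina: 3610 × 3 = 10830 years.
A: Mean rate = 794.1 mm / 10830 years ≈ 0.073 mm/year.
Specimen B: at 3 years per growth lamina, 2604 × 3 = 7812 years. Length of B = 0.073 × 7812 = 570.3 mm.

570.3 mm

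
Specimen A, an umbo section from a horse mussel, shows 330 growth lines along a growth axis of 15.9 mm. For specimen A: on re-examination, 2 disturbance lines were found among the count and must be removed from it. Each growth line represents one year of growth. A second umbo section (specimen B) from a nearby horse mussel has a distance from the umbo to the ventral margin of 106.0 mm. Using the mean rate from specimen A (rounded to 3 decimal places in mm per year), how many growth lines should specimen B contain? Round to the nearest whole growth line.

2208 growth lines

Specimen A: after corrections the count is 330 − 2 = 328 growth lines.
A: Extension rate ≈ 15.9 / 328 = 0.048 mm/year.
B spans 106.0 / 0.048 = 2208.33 years ≈ 2208 growth lines.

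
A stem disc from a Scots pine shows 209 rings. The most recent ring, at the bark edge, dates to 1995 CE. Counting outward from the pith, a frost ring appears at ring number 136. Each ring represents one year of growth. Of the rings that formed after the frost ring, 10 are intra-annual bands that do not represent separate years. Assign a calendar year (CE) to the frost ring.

1932 CE

209 − 136 = 73 rings lie beyond the frost ring toward the bark edge.
73 − 10 false = 63 true rings after the frost ring.
Counting back 63 years from 1995 CE places the frost ring in 1995 − 63 = 1932 CE.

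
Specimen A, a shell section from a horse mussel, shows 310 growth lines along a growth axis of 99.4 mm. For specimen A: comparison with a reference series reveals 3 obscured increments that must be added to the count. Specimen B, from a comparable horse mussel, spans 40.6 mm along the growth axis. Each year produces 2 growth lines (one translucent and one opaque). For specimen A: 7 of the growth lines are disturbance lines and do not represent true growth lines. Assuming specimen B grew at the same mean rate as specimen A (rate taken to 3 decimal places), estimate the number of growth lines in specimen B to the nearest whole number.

Specimen A: true growth line count = 310 − 7 + 3 = 306.
Specimen A: with 2 growth lines per year, 306 / 2 = 153 years.
A: Extension rate ≈ 99.4 / 153 = 0.650 mm/year.
Specimen B: 40.6 mm / 0.650 mm per year = 62.46 years; at 2 growth lines per year that is 62.46 × 2 ≈ 125 growth lines.

125 growth lines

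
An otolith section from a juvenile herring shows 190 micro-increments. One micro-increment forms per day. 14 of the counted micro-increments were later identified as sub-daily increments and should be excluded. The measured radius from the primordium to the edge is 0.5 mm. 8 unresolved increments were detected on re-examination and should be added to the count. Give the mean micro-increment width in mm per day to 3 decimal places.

0.003 mm per day

Correcting the raw count gives 190 − 14 + 8 = 184 true micro-increments.
Extension rate ≈ 0.5 / 184 = 0.003 mm per day.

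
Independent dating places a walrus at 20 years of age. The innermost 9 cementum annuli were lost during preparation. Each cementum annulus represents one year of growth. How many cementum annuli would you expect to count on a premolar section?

11 cementum annuli

At one cementum annulus per year, 20 years correspond to 20 cementum annuli.
Less the 9 uncaptured cementum annuli: 20 − 9 = 11.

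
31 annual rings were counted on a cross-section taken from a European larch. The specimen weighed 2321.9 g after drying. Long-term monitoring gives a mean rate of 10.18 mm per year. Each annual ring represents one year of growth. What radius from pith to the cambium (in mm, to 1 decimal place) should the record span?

315.6 mm

31 years of growth are recorded.
Predicted length = 10.18 mm/year × 31 years = 315.6 mm.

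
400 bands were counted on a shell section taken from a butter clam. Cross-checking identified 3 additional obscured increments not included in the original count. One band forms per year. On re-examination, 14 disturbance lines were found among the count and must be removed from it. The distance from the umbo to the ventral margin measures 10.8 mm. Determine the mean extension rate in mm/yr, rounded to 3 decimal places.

0.028 mm/yr

After corrections the count is 400 − 14 + 3 = 389 bands.
10.8 mm over 389 years gives 10.8 / 389 ≈ 0.028 mm/yr.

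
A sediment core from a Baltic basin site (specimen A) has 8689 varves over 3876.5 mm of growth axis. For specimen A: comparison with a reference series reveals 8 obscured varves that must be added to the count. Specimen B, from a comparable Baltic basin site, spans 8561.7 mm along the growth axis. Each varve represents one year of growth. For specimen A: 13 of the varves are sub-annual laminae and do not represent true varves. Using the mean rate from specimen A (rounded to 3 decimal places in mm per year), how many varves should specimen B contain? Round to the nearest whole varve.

19197 varves

Specimen A: true varve count = 8689 − 13 + 8 = 8684.
A: Mean rate = 3876.5 mm / 8684 years ≈ 0.446 mm/year.
B spans 8561.7 / 0.446 = 19196.64 years ≈ 19197 varves.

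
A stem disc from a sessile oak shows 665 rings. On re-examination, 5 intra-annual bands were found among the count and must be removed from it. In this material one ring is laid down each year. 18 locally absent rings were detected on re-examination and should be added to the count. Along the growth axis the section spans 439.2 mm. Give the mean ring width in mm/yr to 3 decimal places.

After corrections the count is 665 − 5 + 18 = 678 rings.
Mean rate = 439.2 mm / 678 years ≈ 0.648 mm/yr.

0.648 mm/yr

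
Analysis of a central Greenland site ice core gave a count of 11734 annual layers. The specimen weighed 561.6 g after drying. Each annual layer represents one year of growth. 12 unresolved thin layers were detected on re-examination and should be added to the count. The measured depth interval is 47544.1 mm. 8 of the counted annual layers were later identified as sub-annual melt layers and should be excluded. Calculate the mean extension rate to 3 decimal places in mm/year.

4.050 mm/year

After corrections the count is 11734 − 8 + 12 = 11738 annual layers.
Mean rate = 47544.1 mm / 11738 years ≈ 4.050 mm/year.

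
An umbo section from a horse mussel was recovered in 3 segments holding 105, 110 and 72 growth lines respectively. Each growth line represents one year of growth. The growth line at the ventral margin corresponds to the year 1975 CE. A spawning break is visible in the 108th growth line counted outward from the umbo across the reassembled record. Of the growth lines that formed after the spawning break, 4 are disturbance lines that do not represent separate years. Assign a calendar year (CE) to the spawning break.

Total growth lines = 105 + 110 + 72 = 287.
Between growth line 108 and the ventral margin there are 287 − 108 = 179 growth lines.
179 − 4 false = 175 true growth lines after the spawning break.
Counting back 175 years from 1975 CE places the spawning break in 1975 − 175 = 1800 CE.

1800 CE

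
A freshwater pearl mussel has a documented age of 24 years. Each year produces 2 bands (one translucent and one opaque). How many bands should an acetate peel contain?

48 bands

Expected bands: 24 × 2 = 48.
So 48 bands should be present.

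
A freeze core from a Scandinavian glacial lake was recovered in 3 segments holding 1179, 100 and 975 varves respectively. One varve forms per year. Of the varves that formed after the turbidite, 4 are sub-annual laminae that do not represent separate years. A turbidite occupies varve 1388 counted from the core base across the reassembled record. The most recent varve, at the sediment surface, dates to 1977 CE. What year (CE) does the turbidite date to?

1115 CE

Total varves = 1179 + 100 + 975 = 2254.
2254 − 1388 = 866 varves lie beyond the turbidite toward the sediment surface.
Removing the 4 false varves leaves 866 − 4 = 862 true varves beyond the turbidite.
1977 − 862 = 1115 CE.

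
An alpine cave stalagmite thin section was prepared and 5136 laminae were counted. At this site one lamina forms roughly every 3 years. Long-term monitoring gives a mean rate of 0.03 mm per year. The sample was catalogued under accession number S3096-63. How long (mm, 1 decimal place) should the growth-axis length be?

462.2 mm

Multiplying by 3 years per lamina: 5136 × 3 = 15408 years.
15408 years at 0.03 mm/year gives 0.03 × 15408 = 462.2 mm.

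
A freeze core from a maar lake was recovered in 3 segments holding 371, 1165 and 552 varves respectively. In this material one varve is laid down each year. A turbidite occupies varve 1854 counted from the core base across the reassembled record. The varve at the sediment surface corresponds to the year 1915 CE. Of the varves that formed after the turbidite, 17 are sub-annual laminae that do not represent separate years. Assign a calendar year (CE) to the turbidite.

Total varves = 371 + 1165 + 552 = 2088.
The turbidite sits at varve 1854 from the core base, so 2088 − 1854 = 234 varves formed after it.
234 − 17 false = 217 true varves after the turbidite.
The varve at the sediment surface is 1915 CE, so the turbidite dates to 1915 − 217 = 1698 CE.

1698 CE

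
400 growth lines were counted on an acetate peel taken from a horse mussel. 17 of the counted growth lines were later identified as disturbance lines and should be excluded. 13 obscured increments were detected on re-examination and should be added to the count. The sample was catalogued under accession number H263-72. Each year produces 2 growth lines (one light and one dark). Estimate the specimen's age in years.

True growth line count = 400 − 17 + 13 = 396.
With 2 growth lines per year, 396 / 2 = 198 years.

198 years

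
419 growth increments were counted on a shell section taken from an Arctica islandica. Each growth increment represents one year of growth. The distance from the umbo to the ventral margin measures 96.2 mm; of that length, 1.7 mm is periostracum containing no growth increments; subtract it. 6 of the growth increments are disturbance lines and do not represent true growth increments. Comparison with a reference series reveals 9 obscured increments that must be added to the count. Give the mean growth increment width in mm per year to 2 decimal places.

Adjusted count: 419 − 6 + 9 = 422 growth increments.
The growth record spans 96.2 − 1.7 = 94.5 mm.
94.5 mm over 422 years gives 94.5 / 422 ≈ 0.22 mm per year.

0.22 mm per year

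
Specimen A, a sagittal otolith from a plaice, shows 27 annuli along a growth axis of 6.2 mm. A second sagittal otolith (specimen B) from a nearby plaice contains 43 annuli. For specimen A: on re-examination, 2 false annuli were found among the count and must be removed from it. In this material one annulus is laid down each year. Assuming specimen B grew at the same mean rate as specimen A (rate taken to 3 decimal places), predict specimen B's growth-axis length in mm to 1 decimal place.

10.7 mm

Specimen A: true annulus count = 27 − 2 = 25.
A: Extension rate ≈ 6.2 / 25 = 0.248 mm/year.
B's length ≈ 0.248 × 43 = 10.7 mm.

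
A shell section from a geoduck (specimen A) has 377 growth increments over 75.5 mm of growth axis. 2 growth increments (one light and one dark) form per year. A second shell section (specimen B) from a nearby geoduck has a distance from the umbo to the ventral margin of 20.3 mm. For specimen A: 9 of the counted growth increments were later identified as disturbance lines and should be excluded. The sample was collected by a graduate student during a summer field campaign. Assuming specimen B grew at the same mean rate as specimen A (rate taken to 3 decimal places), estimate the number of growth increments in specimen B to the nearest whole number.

99 growth increments

Specimen A: after corrections the count is 377 − 9 = 368 growth increments.
Specimen A: with 2 growth increments per year, 368 / 2 = 184 years.
A: Mean rate = 75.5 mm / 184 years ≈ 0.410 mm/year.
B spans 20.3 / 0.410 = 49.51 years; at 2 growth increments per year that is 49.51 × 2 ≈ 99 growth increments.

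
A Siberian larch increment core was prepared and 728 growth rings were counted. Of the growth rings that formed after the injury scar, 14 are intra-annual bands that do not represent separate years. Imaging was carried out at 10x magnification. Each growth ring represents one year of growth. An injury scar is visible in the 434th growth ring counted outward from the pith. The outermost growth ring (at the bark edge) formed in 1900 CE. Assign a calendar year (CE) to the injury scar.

728 − 434 = 294 growth rings lie beyond the injury scar toward the bark edge.
Removing the 14 false growth rings leaves 294 − 14 = 280 true growth rings beyond the injury scar.
Counting back 280 years from 1900 CE places the injury scar in 1900 − 280 = 1620 CE.

1620 CE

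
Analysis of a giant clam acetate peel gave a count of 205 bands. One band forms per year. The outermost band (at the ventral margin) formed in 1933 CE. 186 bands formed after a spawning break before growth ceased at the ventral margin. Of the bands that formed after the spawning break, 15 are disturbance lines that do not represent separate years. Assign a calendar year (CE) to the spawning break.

There are 186 bands younger than the spawning break.
Excluding 15 false bands: 186 − 15 = 171.
The band at the ventral margin is 1933 CE, so the spawning break dates to 1933 − 171 = 1762 CE.

1762 CE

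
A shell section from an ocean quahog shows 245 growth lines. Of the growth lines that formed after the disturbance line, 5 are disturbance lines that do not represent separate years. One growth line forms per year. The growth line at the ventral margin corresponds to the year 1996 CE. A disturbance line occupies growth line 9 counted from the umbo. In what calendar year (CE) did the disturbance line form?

Between growth line 9 and the ventral margin there are 245 − 9 = 236 growth lines.
Excluding 5 false growth lines: 236 − 5 = 231.
1996 − 231 = 1765 CE.

1765 CE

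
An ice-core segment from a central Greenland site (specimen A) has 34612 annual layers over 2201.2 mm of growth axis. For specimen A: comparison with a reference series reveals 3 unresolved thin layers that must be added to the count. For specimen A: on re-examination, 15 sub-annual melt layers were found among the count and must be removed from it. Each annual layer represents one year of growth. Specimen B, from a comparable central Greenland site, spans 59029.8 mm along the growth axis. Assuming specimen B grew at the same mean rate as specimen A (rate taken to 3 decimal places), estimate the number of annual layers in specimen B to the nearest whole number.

922341 annual layers

Specimen A: true annual layer count = 34612 − 15 + 3 = 34600.
A: Extension rate ≈ 2201.2 / 34600 = 0.064 mm per year.
B spans 59029.8 / 0.064 = 922340.62 years ≈ 922341 annual layers.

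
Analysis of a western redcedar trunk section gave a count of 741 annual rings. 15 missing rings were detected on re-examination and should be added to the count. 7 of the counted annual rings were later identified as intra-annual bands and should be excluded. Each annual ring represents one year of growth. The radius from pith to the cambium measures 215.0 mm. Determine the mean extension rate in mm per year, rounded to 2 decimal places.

Correcting the raw count gives 741 − 7 + 15 = 749 true annual rings.
215.0 mm over 749 years gives 215.0 / 749 ≈ 0.29 mm per year.

0.29 mm per year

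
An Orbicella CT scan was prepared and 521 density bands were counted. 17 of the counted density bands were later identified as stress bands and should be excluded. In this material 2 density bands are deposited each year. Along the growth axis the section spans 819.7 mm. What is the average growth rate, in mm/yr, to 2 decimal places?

3.25 mm/yr

Correcting the raw count gives 521 − 17 = 504 true density bands.
With 2 density bands per year, 504 / 2 = 252 years.
Extension rate ≈ 819.7 / 252 = 3.25 mm/yr.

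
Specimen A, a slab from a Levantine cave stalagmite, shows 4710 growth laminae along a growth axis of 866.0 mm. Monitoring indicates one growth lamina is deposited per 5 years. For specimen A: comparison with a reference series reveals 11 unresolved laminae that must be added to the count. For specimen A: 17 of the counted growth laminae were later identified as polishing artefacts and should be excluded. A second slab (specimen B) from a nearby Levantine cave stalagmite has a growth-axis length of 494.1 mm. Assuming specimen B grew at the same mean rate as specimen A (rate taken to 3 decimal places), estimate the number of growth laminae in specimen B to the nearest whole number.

2671 growth laminae

Specimen A: adjusted count: 4710 − 17 + 11 = 4704 growth laminae.
Specimen A: 4704 growth laminae at 5 years each span 4704 × 5 = 23520 years.
A: 866.0 mm over 23520 years gives 866.0 / 23520 ≈ 0.037 mm per year.
B spans 494.1 / 0.037 = 13354.05 years; at 5 years per growth lamina that is 13354.05 / 5 ≈ 2671 growth laminae.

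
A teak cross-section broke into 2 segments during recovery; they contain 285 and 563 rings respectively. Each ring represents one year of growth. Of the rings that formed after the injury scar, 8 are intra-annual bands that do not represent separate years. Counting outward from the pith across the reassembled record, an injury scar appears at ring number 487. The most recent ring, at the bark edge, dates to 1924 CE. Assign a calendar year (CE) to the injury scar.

1571 CE

Total rings = 285 + 563 = 848.
Between ring 487 and the bark edge there are 848 − 487 = 361 rings.
361 − 8 false = 353 true rings after the injury scar.
The ring at the bark edge is 1924 CE, so the injury scar dates to 1924 − 353 = 1571 CE.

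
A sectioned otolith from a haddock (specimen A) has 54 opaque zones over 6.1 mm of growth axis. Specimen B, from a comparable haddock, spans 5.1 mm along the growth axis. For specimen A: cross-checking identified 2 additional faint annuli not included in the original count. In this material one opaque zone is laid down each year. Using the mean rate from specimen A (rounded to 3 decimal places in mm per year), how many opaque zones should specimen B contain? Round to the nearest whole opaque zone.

47 opaque zones

Specimen A: correcting the raw count gives 54 + 2 = 56 true opaque zones.
A: Extension rate ≈ 6.1 / 56 = 0.109 mm/year.
B spans 5.1 / 0.109 = 46.79 years ≈ 47 opaque zones.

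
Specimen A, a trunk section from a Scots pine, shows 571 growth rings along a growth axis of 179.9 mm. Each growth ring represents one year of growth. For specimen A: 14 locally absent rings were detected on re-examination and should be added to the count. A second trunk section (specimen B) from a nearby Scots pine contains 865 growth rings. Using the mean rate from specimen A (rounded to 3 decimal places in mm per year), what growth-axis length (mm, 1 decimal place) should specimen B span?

266.4 mm

Specimen A: correcting the raw count gives 571 + 14 = 585 true growth rings.
A: Extension rate ≈ 179.9 / 585 = 0.308 mm/yr.
B's length ≈ 0.308 × 865 = 266.4 mm.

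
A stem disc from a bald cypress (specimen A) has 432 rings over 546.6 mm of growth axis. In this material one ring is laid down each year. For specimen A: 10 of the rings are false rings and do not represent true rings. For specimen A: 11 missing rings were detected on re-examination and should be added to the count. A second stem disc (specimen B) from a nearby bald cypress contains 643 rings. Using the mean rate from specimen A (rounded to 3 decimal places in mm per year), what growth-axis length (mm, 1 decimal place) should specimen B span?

811.5 mm

Specimen A: true ring count = 432 − 10 + 11 = 433.
A: 546.6 mm over 433 years gives 546.6 / 433 ≈ 1.262 mm/year.
Length of B = 1.262 × 643 = 811.5 mm.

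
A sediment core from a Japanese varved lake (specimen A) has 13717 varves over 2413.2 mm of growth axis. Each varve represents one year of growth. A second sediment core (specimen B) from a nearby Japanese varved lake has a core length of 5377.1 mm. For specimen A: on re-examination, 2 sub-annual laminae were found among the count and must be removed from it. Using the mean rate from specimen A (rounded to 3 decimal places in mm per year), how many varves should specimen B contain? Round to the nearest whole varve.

30552 varves

Specimen A: after corrections the count is 13717 − 2 = 13715 varves.
A: Extension rate ≈ 2413.2 / 13715 = 0.176 mm/yr.
B spans 5377.1 / 0.176 = 30551.70 years ≈ 30552 varves.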